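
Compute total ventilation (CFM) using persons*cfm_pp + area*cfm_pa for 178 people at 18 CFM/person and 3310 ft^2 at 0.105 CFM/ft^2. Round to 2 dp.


Total = 178*18 + 3310*0.105 = 3551.55 CFM

3551.55 CFM


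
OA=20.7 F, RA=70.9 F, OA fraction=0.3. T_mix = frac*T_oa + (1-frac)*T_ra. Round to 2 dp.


T_mix = 0.3*20.7 + 0.7*70.9 = 55.84 F

55.84 F


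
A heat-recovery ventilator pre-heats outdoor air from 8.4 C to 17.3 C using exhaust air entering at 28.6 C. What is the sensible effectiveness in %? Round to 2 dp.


eff = (17.3-8.4)/(28.6-8.4)*100 = 44.06 %

44.06 %


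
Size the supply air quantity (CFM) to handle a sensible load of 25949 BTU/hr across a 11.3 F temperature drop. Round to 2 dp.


CFM = 25949 / (1.08 * 11.3) = 2126.27

2126.27 CFM


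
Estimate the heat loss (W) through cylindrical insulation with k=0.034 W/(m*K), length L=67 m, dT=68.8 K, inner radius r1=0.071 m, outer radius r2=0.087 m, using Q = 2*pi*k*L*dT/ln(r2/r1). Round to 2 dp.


Q = 2*pi*0.034*67*68.8/ln(0.087/0.071) = 4845.49 W

4845.49 W


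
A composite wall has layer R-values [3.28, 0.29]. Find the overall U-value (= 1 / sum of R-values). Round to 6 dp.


R_total = 3.28 + 0.29 = 3.57
U = 1/3.57 = 0.280112

0.280112


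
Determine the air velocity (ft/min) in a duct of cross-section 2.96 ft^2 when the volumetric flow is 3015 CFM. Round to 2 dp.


V = 3015 / 2.96 = 1018.58 ft/min

1018.58 ft/min


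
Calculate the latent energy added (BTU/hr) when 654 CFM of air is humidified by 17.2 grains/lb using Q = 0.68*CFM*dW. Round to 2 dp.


Q = 0.68 * 654 * 17.2 = 7649.18 BTU/hr

7649.18 BTU/hr


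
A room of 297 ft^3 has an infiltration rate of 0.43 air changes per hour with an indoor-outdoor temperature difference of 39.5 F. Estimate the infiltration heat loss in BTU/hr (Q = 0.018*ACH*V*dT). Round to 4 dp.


Q = 0.018 * 0.43 * 297 * 39.5 = 90.8018 BTU/hr

90.8018 BTU/hr


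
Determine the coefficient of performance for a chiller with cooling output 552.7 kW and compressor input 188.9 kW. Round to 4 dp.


COP = 552.7 / 188.9 = 2.9259

2.9259


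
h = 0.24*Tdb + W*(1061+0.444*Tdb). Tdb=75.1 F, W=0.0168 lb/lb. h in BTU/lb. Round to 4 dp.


h = 0.24*75.1 + 0.0168*(1061+0.444*75.1) = 36.4090 BTU/lb

36.4090 BTU/lb


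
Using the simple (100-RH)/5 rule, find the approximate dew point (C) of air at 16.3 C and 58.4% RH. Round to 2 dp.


Td = 16.3 - (100-58.4)/5 = 7.98 C

7.98 C


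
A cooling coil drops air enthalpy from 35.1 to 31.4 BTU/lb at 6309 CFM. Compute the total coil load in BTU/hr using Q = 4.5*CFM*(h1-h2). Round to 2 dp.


Q = 4.5 * 6309 * (35.1 - 31.4) = 105044.85 BTU/hr

105044.85 BTU/hr


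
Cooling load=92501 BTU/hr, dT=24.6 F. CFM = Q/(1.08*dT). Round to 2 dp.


CFM = 92501 / (1.08 * 24.6) = 3481.67

3481.67 CFM


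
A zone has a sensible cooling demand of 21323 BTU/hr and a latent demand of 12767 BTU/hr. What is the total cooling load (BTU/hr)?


Qt = 21323 + 12767 = 34090 BTU/hr

34090 BTU/hr


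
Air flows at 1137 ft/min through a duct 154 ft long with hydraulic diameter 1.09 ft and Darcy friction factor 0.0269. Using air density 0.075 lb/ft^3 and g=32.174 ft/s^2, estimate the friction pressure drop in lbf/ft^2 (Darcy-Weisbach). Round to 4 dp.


v_fps = 1137/60 = 18.95 ft/s
dp = 0.0269*(154/1.09)*0.075*18.95^2/(2*32.174) = 1.5907 lbf/ft^2

1.5907 lbf/ft^2


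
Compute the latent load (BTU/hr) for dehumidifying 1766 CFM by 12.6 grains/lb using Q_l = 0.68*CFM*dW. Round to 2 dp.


Q = 0.68 * 1766 * 12.6 = 15131.09 BTU/hr

15131.09 BTU/hr


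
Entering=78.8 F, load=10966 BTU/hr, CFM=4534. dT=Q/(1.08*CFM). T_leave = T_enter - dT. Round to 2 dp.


dT = 10966/(1.08*4534) = 2.2395
T_leave = 78.8 - 2.2395 = 76.56 F

76.56 F


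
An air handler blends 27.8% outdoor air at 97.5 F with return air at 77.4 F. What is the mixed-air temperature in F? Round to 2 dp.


T_mix = 77.4 + (27.8/100)*(97.5-77.4) = 82.99 F

82.99 F


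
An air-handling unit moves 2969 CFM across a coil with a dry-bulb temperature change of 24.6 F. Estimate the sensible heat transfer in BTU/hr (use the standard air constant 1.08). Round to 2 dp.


Q = 1.08 * 2969 * 24.6 = 78880.39 BTU/hr

78880.39 BTU/hr


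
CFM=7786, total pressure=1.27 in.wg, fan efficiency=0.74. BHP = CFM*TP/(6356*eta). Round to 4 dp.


BHP = 7786 * 1.27 / (6356 * 0.74) = 2.1023 hp

2.1023 hp


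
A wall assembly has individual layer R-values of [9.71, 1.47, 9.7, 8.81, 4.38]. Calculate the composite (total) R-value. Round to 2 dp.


R_total = 9.71 + 1.47 + 9.7 + 8.81 + 4.38 = 34.07

34.07


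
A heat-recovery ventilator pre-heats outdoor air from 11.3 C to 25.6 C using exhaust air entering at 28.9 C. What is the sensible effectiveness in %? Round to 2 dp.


eff = (25.6-11.3)/(28.9-11.3)*100 = 81.25 %

81.25 %


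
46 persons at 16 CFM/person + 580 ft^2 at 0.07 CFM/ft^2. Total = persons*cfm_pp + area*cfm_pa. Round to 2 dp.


Total = 46*16 + 580*0.07 = 776.60 CFM

776.60 CFM


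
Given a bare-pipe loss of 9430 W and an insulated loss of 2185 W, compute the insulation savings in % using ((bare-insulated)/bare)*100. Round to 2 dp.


Savings = ((9430-2185)/9430)*100 = 76.83 %

76.83 %


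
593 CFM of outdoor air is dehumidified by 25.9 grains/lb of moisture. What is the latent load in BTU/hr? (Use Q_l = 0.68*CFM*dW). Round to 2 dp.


Q = 0.68 * 593 * 25.9 = 10443.92 BTU/hr

10443.92 BTU/hr


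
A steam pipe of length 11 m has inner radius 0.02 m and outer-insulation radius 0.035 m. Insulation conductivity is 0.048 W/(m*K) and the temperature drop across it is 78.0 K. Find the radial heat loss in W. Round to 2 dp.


Q = 2*pi*0.048*11*78.0/ln(0.035/0.02) = 462.40 W

462.40 W


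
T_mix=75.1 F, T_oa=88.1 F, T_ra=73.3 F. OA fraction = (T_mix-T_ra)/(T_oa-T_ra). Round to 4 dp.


frac = (75.1 - 73.3) / (88.1 - 73.3) = 0.1216

0.1216


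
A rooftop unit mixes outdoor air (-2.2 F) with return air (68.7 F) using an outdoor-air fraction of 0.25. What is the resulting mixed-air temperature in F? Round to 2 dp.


T_mix = 0.25*(-2.2) + 0.75*68.7 = 50.98 F

50.98 F


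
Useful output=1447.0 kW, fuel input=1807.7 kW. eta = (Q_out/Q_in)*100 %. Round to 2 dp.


eta = (1447.0/1807.7)*100 = 80.05 %

80.05 %


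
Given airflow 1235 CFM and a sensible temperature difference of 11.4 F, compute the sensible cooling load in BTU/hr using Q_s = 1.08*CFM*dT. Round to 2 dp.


Q = 1.08 * 1235 * 11.4 = 15205.32 BTU/hr

15205.32 BTU/hr


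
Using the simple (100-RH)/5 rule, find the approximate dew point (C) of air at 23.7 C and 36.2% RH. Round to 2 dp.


Td = 23.7 - (100-36.2)/5 = 10.94 C

10.94 C


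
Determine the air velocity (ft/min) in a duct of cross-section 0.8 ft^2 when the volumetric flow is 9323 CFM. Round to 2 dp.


V = 9323 / 0.8 = 11653.75 ft/min

11653.75 ft/min


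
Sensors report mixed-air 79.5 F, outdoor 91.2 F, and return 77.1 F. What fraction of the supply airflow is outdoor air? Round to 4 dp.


frac = (79.5 - 77.1) / (91.2 - 77.1) = 0.1702

0.1702


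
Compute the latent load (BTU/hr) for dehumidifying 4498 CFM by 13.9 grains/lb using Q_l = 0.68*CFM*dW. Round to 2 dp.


Q = 0.68 * 4498 * 13.9 = 42515.10 BTU/hr

42515.10 BTU/hr


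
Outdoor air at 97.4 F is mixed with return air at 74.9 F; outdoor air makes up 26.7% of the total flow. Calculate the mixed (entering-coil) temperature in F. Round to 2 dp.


T_mix = 74.9 + (26.7/100)*(97.4-74.9) = 80.91 F

80.91 F


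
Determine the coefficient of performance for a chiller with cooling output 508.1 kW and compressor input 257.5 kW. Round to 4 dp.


COP = 508.1 / 257.5 = 1.9732

1.9732


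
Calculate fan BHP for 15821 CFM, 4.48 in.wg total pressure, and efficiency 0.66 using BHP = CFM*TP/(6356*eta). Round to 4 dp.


BHP = 15821 * 4.48 / (6356 * 0.66) = 16.8960 hp

16.8960 hp


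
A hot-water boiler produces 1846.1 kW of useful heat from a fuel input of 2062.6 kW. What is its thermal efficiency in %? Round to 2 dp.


eta = (1846.1/2062.6)*100 = 89.50 %

89.50 %


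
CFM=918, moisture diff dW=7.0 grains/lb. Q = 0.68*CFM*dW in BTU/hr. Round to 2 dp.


Q = 0.68 * 918 * 7.0 = 4369.68 BTU/hr

4369.68 BTU/hr


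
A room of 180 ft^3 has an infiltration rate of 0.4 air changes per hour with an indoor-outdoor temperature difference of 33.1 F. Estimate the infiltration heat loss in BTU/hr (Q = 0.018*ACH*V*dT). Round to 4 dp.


Q = 0.018 * 0.4 * 180 * 33.1 = 42.8976 BTU/hr

42.8976 BTU/hr


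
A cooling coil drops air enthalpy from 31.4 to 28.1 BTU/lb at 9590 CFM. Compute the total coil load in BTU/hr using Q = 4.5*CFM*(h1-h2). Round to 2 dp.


Q = 4.5 * 9590 * (31.4 - 28.1) = 142411.50 BTU/hr

142411.50 BTU/hr


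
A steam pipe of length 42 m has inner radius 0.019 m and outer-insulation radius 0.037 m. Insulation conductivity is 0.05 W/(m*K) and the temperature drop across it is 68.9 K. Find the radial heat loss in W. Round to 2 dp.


Q = 2*pi*0.05*42*68.9/ln(0.037/0.019) = 1364.06 W

1364.06 W


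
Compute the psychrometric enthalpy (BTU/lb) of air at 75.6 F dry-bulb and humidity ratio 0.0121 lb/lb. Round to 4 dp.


h = 0.24*75.6 + 0.0121*(1061+0.444*75.6) = 31.3883 BTU/lb

31.3883 BTU/lb


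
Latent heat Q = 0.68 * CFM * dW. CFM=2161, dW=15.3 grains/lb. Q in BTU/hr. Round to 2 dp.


Q = 0.68 * 2161 * 15.3 = 22483.04 BTU/hr

22483.04 BTU/hr


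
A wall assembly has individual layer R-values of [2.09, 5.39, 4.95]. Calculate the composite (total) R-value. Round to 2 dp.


R_total = 2.09 + 5.39 + 4.95 = 12.43

12.43


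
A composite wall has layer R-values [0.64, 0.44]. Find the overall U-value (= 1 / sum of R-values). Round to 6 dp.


R_total = 0.64 + 0.44 = 1.08
U = 1/1.08 = 0.925926

0.925926


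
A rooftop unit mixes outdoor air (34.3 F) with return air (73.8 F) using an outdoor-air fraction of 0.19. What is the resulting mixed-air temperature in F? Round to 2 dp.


T_mix = 0.19*34.3 + 0.81*73.8 = 66.30 F

66.30 F


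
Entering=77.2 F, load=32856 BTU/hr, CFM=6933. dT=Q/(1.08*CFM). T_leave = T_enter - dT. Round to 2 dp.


dT = 32856/(1.08*6933) = 4.3880
T_leave = 77.2 - 4.3880 = 72.81 F

72.81 F


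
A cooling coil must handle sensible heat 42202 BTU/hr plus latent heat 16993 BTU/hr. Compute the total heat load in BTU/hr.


Qt = 42202 + 16993 = 59195 BTU/hr

59195 BTU/hr


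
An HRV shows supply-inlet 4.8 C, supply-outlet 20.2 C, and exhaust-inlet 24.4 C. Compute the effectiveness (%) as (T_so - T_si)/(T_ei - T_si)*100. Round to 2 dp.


eff = (20.2-4.8)/(24.4-4.8)*100 = 78.57 %

78.57 %


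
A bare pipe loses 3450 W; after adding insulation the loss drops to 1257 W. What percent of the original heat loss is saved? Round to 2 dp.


Savings = ((3450-1257)/3450)*100 = 63.57 %

63.57 %


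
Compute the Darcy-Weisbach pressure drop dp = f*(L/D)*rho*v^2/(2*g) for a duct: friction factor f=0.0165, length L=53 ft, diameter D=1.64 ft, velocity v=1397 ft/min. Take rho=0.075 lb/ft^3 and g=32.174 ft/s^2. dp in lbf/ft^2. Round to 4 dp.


v_fps = 1397/60 = 23.2833 ft/s
dp = 0.0165*(53/1.64)*0.075*23.2833^2/(2*32.174) = 0.3369 lbf/ft^2

0.3369 lbf/ft^2


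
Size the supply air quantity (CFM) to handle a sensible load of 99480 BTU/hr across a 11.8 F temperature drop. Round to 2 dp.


CFM = 99480 / (1.08 * 11.8) = 7806.03

7806.03 CFM


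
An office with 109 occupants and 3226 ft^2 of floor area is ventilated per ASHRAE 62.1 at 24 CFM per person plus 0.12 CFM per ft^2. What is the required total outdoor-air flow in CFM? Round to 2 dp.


Total = 109*24 + 3226*0.12 = 3003.12 CFM

3003.12 CFM


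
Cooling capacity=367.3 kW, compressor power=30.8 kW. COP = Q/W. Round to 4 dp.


COP = 367.3 / 30.8 = 11.9253

11.9253


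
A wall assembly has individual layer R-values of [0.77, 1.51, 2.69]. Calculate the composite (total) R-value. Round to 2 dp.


R_total = 0.77 + 1.51 + 2.69 = 4.97

4.97


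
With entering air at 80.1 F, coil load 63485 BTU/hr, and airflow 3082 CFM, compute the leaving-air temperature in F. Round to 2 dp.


dT = 63485/(1.08*3082) = 19.0728
T_leave = 80.1 - 19.0728 = 61.03 F

61.03 F


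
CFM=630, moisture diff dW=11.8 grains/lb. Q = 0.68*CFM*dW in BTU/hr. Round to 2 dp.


Q = 0.68 * 630 * 11.8 = 5055.12 BTU/hr

5055.12 BTU/hr


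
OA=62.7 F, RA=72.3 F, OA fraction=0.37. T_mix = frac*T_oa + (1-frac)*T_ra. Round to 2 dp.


T_mix = 0.37*62.7 + 0.63*72.3 = 68.75 F

68.75 F


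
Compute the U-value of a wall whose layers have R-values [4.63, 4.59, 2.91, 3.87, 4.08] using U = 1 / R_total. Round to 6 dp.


R_total = 4.63 + 4.59 + 2.91 + 3.87 + 4.08 = 20.08
U = 1/20.08 = 0.049801

0.049801


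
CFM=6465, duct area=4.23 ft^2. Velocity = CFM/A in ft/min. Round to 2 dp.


V = 6465 / 4.23 = 1528.37 ft/min

1528.37 ft/min


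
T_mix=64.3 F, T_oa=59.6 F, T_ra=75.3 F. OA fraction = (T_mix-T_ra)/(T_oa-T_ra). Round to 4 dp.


frac = (64.3 - 75.3) / (59.6 - 75.3) = 0.7006

0.7006


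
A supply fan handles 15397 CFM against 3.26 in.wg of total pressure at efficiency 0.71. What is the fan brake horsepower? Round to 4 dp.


BHP = 15397 * 3.26 / (6356 * 0.71) = 11.1227 hp

11.1227 hp


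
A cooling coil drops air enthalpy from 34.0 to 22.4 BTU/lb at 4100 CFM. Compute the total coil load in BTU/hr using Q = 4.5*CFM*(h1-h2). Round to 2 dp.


Q = 4.5 * 4100 * (34.0 - 22.4) = 214020.00 BTU/hr

214020.00 BTU/hr


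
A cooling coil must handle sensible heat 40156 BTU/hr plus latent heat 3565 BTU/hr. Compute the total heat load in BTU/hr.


Qt = 40156 + 3565 = 43721 BTU/hr

43721 BTU/hr


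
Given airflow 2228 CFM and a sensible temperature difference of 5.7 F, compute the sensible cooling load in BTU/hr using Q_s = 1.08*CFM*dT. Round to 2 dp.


Q = 1.08 * 2228 * 5.7 = 13715.57 BTU/hr

13715.57 BTU/hr


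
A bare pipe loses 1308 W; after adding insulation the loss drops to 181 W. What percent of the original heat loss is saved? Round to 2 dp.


Savings = ((1308-181)/1308)*100 = 86.16 %

86.16 %


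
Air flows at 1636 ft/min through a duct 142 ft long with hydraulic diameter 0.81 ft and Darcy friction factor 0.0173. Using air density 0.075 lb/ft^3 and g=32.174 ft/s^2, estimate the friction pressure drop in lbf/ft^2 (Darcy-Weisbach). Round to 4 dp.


v_fps = 1636/60 = 27.2667 ft/s
dp = 0.0173*(142/0.81)*0.075*27.2667^2/(2*32.174) = 2.6281 lbf/ft^2

2.6281 lbf/ft^2


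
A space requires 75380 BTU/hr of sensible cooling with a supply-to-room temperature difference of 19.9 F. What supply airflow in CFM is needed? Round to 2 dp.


CFM = 75380 / (1.08 * 19.9) = 3507.35

3507.35 CFM


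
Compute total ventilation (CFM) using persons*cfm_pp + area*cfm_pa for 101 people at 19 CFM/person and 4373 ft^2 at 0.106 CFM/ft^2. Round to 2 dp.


Total = 101*19 + 4373*0.106 = 2382.54 CFM

2382.54 CFM


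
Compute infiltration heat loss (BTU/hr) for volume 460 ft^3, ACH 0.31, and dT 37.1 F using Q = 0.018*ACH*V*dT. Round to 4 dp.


Q = 0.018 * 0.31 * 460 * 37.1 = 95.2283 BTU/hr

95.2283 BTU/hr


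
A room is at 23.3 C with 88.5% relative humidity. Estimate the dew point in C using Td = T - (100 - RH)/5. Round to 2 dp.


Td = 23.3 - (100-88.5)/5 = 21.00 C

21.00 C


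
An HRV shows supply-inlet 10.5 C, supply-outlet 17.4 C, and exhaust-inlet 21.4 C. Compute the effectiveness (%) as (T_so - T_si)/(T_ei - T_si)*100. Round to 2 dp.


eff = (17.4-10.5)/(21.4-10.5)*100 = 63.30 %

63.30 %


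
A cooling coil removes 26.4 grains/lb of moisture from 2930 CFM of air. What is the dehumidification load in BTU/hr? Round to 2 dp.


Q = 0.68 * 2930 * 26.4 = 52599.36 BTU/hr

52599.36 BTU/hr


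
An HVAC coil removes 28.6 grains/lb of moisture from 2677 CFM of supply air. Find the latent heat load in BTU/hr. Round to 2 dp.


Q = 0.68 * 2677 * 28.6 = 52062.30 BTU/hr

52062.30 BTU/hr


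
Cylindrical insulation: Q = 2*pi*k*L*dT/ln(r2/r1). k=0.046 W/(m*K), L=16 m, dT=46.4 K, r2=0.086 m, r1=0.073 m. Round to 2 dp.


Q = 2*pi*0.046*16*46.4/ln(0.086/0.073) = 1309.27 W

1309.27 W


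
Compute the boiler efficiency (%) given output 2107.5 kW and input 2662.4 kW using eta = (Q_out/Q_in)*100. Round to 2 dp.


eta = (2107.5/2662.4)*100 = 79.16 %

79.16 %


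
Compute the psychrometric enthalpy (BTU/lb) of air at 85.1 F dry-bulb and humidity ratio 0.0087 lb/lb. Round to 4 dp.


h = 0.24*85.1 + 0.0087*(1061+0.444*85.1) = 29.9834 BTU/lb

29.9834 BTU/lb


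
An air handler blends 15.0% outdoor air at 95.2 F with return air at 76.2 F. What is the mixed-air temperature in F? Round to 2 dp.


T_mix = 76.2 + (15.0/100)*(95.2-76.2) = 79.05 F

79.05 F


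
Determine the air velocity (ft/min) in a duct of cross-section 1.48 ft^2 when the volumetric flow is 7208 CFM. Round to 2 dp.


V = 7208 / 1.48 = 4870.27 ft/min

4870.27 ft/min


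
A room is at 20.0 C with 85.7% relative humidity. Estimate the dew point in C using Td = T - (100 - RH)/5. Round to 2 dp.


Td = 20.0 - (100-85.7)/5 = 17.14 C

17.14 C


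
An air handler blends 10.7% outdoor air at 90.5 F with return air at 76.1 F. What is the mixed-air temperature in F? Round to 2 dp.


T_mix = 76.1 + (10.7/100)*(90.5-76.1) = 77.64 F

77.64 F


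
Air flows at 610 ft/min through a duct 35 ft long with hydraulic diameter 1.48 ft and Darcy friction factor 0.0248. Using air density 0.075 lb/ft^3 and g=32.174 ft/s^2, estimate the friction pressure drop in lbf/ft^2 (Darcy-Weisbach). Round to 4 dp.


v_fps = 610/60 = 10.1667 ft/s
dp = 0.0248*(35/1.48)*0.075*10.1667^2/(2*32.174) = 0.0707 lbf/ft^2

0.0707 lbf/ft^2


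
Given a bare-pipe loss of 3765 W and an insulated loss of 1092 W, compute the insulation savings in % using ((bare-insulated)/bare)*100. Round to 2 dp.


Savings = ((3765-1092)/3765)*100 = 71.00 %

71.00 %


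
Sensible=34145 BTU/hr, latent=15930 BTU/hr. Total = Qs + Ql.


Qt = 34145 + 15930 = 50075 BTU/hr

50075 BTU/hr


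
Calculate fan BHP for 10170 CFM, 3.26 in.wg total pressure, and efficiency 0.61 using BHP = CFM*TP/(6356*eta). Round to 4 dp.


BHP = 10170 * 3.26 / (6356 * 0.61) = 8.5512 hp

8.5512 hp


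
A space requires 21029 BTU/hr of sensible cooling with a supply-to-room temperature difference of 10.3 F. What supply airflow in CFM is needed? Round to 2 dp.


CFM = 21029 / (1.08 * 10.3) = 1890.42

1890.42 CFM


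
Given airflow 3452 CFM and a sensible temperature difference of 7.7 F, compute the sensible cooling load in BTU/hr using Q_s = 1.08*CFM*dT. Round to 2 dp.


Q = 1.08 * 3452 * 7.7 = 28706.83 BTU/hr

28706.83 BTU/hr


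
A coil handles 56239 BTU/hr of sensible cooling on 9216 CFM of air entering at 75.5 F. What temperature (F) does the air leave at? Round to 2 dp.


dT = 56239/(1.08*9216) = 5.6503
T_leave = 75.5 - 5.6503 = 69.85 F

69.85 F


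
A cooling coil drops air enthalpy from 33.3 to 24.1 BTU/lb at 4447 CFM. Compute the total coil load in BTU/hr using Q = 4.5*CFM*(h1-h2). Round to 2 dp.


Q = 4.5 * 4447 * (33.3 - 24.1) = 184105.80 BTU/hr

184105.80 BTU/hr


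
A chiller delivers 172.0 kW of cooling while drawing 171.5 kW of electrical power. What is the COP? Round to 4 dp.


COP = 172.0 / 171.5 = 1.0029

1.0029


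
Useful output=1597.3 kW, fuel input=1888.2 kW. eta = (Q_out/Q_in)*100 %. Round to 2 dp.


eta = (1597.3/1888.2)*100 = 84.59 %

84.59 %


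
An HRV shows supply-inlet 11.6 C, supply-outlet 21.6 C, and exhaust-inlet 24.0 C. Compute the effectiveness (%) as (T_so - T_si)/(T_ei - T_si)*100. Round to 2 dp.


eff = (21.6-11.6)/(24.0-11.6)*100 = 80.65 %

80.65 %


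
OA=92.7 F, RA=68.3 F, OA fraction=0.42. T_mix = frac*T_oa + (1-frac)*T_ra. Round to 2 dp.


T_mix = 0.42*92.7 + 0.58*68.3 = 78.55 F

78.55 F


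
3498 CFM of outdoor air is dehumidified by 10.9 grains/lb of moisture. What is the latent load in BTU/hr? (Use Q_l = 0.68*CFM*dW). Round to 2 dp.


Q = 0.68 * 3498 * 10.9 = 25927.18 BTU/hr

25927.18 BTU/hr


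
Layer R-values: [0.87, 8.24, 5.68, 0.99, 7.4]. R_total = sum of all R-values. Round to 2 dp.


R_total = 0.87 + 8.24 + 5.68 + 0.99 + 7.4 = 23.18

23.18


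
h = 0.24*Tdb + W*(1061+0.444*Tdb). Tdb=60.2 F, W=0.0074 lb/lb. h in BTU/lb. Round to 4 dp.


h = 0.24*60.2 + 0.0074*(1061+0.444*60.2) = 22.4972 BTU/lb

22.4972 BTU/lb


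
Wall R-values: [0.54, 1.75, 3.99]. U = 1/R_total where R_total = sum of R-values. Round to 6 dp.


R_total = 0.54 + 1.75 + 3.99 = 6.28
U = 1/6.28 = 0.159236

0.159236


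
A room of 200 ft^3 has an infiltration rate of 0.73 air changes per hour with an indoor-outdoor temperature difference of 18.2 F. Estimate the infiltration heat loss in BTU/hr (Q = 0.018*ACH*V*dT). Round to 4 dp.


Q = 0.018 * 0.73 * 200 * 18.2 = 47.8296 BTU/hr

47.8296 BTU/hr


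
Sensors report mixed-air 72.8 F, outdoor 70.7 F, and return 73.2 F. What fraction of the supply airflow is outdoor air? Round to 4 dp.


frac = (72.8 - 73.2) / (70.7 - 73.2) = 0.1600

0.1600


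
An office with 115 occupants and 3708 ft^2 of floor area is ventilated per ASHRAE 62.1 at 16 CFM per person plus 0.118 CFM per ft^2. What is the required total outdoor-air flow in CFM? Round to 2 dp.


Total = 115*16 + 3708*0.118 = 2277.54 CFM

2277.54 CFM


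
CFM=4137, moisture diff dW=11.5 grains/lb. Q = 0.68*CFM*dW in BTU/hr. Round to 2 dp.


Q = 0.68 * 4137 * 11.5 = 32351.34 BTU/hr

32351.34 BTU/hr


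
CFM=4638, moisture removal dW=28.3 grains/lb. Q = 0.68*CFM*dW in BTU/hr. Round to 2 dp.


Q = 0.68 * 4638 * 28.3 = 89253.67 BTU/hr

89253.67 BTU/hr


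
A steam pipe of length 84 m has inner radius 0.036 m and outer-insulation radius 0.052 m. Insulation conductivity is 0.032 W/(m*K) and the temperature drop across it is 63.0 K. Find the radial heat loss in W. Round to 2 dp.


Q = 2*pi*0.032*84*63.0/ln(0.052/0.036) = 2893.52 W

2893.52 W


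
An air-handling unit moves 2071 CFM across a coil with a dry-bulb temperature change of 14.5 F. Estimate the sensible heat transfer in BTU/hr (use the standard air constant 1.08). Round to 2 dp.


Q = 1.08 * 2071 * 14.5 = 32431.86 BTU/hr

32431.86 BTU/hr


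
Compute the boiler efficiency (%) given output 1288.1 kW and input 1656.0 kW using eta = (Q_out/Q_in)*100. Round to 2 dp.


eta = (1288.1/1656.0)*100 = 77.78 %

77.78 %


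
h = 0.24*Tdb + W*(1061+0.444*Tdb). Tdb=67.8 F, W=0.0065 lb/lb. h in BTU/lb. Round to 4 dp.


h = 0.24*67.8 + 0.0065*(1061+0.444*67.8) = 23.3642 BTU/lb

23.3642 BTU/lb


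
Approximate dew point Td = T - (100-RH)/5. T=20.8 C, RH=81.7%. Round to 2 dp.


Td = 20.8 - (100-81.7)/5 = 17.14 C

17.14 C


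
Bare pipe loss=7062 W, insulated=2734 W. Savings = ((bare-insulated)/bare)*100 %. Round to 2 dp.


Savings = ((7062-2734)/7062)*100 = 61.29 %

61.29 %


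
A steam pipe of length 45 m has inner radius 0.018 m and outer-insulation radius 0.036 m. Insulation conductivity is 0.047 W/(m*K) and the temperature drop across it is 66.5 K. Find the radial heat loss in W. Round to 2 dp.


Q = 2*pi*0.047*45*66.5/ln(0.036/0.018) = 1274.93 W

1274.93 W


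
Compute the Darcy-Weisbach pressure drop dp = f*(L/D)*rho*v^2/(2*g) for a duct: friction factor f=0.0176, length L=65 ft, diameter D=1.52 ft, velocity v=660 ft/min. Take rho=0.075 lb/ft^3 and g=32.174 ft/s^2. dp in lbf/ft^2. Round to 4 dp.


v_fps = 660/60 = 11.0 ft/s
dp = 0.0176*(65/1.52)*0.075*11.0^2/(2*32.174) = 0.1061 lbf/ft^2

0.1061 lbf/ft^2


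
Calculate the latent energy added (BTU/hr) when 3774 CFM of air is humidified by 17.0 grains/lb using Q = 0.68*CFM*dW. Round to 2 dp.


Q = 0.68 * 3774 * 17.0 = 43627.44 BTU/hr

43627.44 BTU/hr


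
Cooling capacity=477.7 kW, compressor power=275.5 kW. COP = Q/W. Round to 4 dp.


COP = 477.7 / 275.5 = 1.7339

1.7339


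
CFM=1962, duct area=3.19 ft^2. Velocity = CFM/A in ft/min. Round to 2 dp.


V = 1962 / 3.19 = 615.05 ft/min

615.05 ft/min


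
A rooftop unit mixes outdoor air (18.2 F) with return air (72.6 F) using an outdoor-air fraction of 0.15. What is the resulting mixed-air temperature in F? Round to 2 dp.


T_mix = 0.15*18.2 + 0.85*72.6 = 64.44 F

64.44 F


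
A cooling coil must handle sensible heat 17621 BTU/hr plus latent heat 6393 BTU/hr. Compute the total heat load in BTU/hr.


Qt = 17621 + 6393 = 24014 BTU/hr

24014 BTU/hr


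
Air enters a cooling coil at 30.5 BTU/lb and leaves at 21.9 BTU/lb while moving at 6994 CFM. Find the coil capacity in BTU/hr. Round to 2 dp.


Q = 4.5 * 6994 * (30.5 - 21.9) = 270667.80 BTU/hr

270667.80 BTU/hr


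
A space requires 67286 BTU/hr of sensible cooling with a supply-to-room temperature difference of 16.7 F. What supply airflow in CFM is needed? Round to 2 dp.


CFM = 67286 / (1.08 * 16.7) = 3730.65

3730.65 CFM


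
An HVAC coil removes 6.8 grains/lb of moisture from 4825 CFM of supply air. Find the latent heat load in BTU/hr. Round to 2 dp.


Q = 0.68 * 4825 * 6.8 = 22310.80 BTU/hr

22310.80 BTU/hr


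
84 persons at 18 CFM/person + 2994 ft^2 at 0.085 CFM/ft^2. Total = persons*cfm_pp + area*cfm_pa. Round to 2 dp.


Total = 84*18 + 2994*0.085 = 1766.49 CFM

1766.49 CFM


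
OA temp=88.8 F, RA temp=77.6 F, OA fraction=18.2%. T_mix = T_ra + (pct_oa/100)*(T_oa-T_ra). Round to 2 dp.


T_mix = 77.6 + (18.2/100)*(88.8-77.6) = 79.64 F

79.64 F


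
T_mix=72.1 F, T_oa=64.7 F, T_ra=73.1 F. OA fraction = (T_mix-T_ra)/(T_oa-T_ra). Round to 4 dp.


frac = (72.1 - 73.1) / (64.7 - 73.1) = 0.1190

0.1190


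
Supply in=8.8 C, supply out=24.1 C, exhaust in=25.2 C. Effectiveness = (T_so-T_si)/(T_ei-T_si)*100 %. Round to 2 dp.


eff = (24.1-8.8)/(25.2-8.8)*100 = 93.29 %

93.29 %


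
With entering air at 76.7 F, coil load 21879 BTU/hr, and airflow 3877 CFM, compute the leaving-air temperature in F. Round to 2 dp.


dT = 21879/(1.08*3877) = 5.2253
T_leave = 76.7 - 5.2253 = 71.47 F

71.47 F


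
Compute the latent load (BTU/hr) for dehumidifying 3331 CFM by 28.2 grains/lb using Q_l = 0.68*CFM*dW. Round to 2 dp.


Q = 0.68 * 3331 * 28.2 = 63875.26 BTU/hr

63875.26 BTU/hr


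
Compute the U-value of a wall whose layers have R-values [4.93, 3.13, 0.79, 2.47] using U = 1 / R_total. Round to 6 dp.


R_total = 4.93 + 3.13 + 0.79 + 2.47 = 11.32
U = 1/11.32 = 0.088339

0.088339


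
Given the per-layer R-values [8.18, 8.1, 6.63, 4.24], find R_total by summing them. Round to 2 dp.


R_total = 8.18 + 8.1 + 6.63 + 4.24 = 27.15

27.15


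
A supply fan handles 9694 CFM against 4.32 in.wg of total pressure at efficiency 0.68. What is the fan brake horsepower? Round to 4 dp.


BHP = 9694 * 4.32 / (6356 * 0.68) = 9.6893 hp

9.6893 hp


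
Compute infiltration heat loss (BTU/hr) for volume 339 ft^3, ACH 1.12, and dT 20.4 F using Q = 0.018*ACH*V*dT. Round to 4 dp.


Q = 0.018 * 1.12 * 339 * 20.4 = 139.4185 BTU/hr

139.4185 BTU/hr


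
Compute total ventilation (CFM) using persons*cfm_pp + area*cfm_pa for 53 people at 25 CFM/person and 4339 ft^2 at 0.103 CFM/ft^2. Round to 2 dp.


Total = 53*25 + 4339*0.103 = 1771.92 CFM

1771.92 CFM


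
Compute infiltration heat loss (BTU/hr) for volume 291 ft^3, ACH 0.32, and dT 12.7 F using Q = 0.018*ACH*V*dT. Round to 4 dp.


Q = 0.018 * 0.32 * 291 * 12.7 = 21.2872 BTU/hr

21.2872 BTU/hr


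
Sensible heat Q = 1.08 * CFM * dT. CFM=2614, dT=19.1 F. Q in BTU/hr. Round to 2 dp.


Q = 1.08 * 2614 * 19.1 = 53921.59 BTU/hr

53921.59 BTU/hr


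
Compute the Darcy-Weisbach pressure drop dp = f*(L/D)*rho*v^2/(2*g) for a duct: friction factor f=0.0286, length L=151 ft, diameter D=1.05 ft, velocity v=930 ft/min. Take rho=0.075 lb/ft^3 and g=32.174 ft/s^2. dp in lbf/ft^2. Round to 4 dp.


v_fps = 930/60 = 15.5 ft/s
dp = 0.0286*(151/1.05)*0.075*15.5^2/(2*32.174) = 1.1517 lbf/ft^2

1.1517 lbf/ft^2


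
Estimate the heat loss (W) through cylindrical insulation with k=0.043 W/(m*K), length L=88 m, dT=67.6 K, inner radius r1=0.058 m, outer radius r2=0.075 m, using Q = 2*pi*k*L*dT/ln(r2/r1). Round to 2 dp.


Q = 2*pi*0.043*88*67.6/ln(0.075/0.058) = 6252.71 W

6252.71 W


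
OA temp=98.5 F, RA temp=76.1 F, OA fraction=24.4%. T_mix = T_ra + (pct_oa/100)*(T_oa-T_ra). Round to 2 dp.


T_mix = 76.1 + (24.4/100)*(98.5-76.1) = 81.57 F

81.57 F


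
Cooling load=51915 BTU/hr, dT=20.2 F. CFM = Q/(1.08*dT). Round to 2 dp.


CFM = 51915 / (1.08 * 20.2) = 2379.68

2379.68 CFM


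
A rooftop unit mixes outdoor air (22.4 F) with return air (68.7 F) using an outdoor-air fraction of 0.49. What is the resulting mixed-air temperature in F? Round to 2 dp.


T_mix = 0.49*22.4 + 0.51*68.7 = 46.01 F

46.01 F


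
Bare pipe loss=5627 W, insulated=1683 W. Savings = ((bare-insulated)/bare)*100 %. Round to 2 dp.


Savings = ((5627-1683)/5627)*100 = 70.09 %

70.09 %


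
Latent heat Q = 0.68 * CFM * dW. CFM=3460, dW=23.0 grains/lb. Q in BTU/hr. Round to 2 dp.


Q = 0.68 * 3460 * 23.0 = 54114.40 BTU/hr

54114.40 BTU/hr


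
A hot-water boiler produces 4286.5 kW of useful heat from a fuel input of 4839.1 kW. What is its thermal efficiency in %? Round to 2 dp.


eta = (4286.5/4839.1)*100 = 88.58 %

88.58 %


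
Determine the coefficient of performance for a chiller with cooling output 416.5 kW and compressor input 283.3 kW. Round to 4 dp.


COP = 416.5 / 283.3 = 1.4702

1.4702


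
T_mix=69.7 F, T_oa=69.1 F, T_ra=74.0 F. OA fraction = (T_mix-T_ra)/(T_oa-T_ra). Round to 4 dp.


frac = (69.7 - 74.0) / (69.1 - 74.0) = 0.8776

0.8776


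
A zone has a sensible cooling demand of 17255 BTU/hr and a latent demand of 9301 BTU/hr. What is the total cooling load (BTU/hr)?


Qt = 17255 + 9301 = 26556 BTU/hr

26556 BTU/hr


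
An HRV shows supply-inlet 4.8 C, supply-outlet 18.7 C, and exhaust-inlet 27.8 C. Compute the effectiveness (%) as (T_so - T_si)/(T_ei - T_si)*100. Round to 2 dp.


eff = (18.7-4.8)/(27.8-4.8)*100 = 60.43 %

60.43 %


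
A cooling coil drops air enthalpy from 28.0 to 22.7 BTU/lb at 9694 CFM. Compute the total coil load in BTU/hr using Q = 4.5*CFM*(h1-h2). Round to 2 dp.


Q = 4.5 * 9694 * (28.0 - 22.7) = 231201.90 BTU/hr

231201.90 BTU/hr


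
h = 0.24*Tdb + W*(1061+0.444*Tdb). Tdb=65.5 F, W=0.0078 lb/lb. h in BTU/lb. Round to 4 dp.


h = 0.24*65.5 + 0.0078*(1061+0.444*65.5) = 24.2226 BTU/lb

24.2226 BTU/lb


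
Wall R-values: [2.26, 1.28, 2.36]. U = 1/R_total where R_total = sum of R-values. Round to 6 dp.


R_total = 2.26 + 1.28 + 2.36 = 5.90
U = 1/5.90 = 0.169492

0.169492


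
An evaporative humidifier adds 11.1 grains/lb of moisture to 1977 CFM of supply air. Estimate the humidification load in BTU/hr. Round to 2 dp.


Q = 0.68 * 1977 * 11.1 = 14922.40 BTU/hr

14922.40 BTU/hr


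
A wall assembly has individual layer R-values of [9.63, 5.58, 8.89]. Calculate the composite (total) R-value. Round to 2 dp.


R_total = 9.63 + 5.58 + 8.89 = 24.10

24.10


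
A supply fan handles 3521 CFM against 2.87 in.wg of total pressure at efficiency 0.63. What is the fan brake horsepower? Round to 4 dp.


BHP = 3521 * 2.87 / (6356 * 0.63) = 2.5236 hp

2.5236 hp


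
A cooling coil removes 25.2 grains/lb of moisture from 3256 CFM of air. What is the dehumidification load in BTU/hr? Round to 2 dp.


Q = 0.68 * 3256 * 25.2 = 55794.82 BTU/hr

55794.82 BTU/hr


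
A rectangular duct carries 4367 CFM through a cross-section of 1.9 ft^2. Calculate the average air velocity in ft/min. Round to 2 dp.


V = 4367 / 1.9 = 2298.42 ft/min

2298.42 ft/min


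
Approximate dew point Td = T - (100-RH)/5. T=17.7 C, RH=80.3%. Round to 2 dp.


Td = 17.7 - (100-80.3)/5 = 13.76 C

13.76 C


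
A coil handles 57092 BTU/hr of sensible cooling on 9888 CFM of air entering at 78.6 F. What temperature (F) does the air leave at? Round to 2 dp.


dT = 57092/(1.08*9888) = 5.3462
T_leave = 78.6 - 5.3462 = 73.25 F

73.25 F


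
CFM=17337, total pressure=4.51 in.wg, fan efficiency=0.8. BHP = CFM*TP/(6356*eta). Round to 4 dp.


BHP = 17337 * 4.51 / (6356 * 0.8) = 15.3772 hp

15.3772 hp


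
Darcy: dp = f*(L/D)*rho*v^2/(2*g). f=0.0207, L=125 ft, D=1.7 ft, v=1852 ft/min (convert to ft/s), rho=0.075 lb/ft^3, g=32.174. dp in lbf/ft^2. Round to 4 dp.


v_fps = 1852/60 = 30.8667 ft/s
dp = 0.0207*(125/1.7)*0.075*30.8667^2/(2*32.174) = 1.6902 lbf/ft^2

1.6902 lbf/ft^2


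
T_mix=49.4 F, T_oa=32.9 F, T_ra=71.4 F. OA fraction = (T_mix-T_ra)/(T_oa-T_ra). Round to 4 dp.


frac = (49.4 - 71.4) / (32.9 - 71.4) = 0.5714

0.5714


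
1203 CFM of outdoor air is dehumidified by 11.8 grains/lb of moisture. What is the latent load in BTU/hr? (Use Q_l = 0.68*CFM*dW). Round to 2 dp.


Q = 0.68 * 1203 * 11.8 = 9652.87 BTU/hr

9652.87 BTU/hr


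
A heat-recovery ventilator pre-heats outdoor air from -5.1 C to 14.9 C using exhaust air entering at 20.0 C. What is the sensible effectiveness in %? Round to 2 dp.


eff = (14.9-(-5.1))/(20.0-(-5.1))*100 = 79.68 %

79.68 %


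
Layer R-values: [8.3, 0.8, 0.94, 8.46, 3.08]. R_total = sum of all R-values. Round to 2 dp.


R_total = 8.3 + 0.8 + 0.94 + 8.46 + 3.08 = 21.58

21.58


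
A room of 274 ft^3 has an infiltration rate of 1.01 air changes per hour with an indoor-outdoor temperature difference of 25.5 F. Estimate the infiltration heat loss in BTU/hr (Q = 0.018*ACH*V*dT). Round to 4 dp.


Q = 0.018 * 1.01 * 274 * 25.5 = 127.0237 BTU/hr

127.0237 BTU/hr


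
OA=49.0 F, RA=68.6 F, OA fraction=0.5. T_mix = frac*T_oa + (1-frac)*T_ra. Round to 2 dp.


T_mix = 0.5*49.0 + 0.5*68.6 = 58.80 F

58.80 F


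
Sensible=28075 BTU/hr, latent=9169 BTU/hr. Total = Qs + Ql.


Qt = 28075 + 9169 = 37244 BTU/hr

37244 BTU/hr


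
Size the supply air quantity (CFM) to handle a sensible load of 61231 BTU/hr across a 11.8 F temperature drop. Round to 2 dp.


CFM = 61231 / (1.08 * 11.8) = 4804.69

4804.69 CFM


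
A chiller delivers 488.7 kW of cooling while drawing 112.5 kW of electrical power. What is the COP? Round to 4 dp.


COP = 488.7 / 112.5 = 4.3440

4.3440


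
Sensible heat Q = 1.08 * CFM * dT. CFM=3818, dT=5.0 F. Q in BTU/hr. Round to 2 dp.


Q = 1.08 * 3818 * 5.0 = 20617.20 BTU/hr

20617.20 BTU/hr


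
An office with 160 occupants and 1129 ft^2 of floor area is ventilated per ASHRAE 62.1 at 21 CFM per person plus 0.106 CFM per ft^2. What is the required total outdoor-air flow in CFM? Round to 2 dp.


Total = 160*21 + 1129*0.106 = 3479.67 CFM

3479.67 CFM


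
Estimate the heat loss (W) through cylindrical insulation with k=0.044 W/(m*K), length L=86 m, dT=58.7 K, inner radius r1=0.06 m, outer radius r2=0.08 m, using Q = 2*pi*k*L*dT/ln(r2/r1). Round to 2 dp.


Q = 2*pi*0.044*86*58.7/ln(0.08/0.06) = 4851.28 W

4851.28 W


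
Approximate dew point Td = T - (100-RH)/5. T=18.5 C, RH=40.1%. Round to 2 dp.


Td = 18.5 - (100-40.1)/5 = 6.52 C

6.52 C


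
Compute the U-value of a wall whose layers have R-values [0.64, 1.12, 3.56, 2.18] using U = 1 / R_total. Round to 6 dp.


R_total = 0.64 + 1.12 + 3.56 + 2.18 = 7.50
U = 1/7.50 = 0.133333

0.133333


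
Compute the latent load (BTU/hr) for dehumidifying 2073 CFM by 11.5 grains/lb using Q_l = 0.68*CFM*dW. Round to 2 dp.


Q = 0.68 * 2073 * 11.5 = 16210.86 BTU/hr

16210.86 BTU/hr


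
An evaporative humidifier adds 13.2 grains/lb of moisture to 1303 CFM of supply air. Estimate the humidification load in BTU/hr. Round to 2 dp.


Q = 0.68 * 1303 * 13.2 = 11695.73 BTU/hr

11695.73 BTU/hr


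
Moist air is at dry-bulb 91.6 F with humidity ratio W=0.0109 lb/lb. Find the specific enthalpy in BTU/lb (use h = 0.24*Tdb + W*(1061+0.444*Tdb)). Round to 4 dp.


h = 0.24*91.6 + 0.0109*(1061+0.444*91.6) = 33.9922 BTU/lb

33.9922 BTU/lb


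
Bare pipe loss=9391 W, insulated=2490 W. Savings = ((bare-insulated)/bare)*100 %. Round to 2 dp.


Savings = ((9391-2490)/9391)*100 = 73.49 %

73.49 %


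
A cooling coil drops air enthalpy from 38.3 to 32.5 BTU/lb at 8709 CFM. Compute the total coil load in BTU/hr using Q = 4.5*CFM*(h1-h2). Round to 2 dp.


Q = 4.5 * 8709 * (38.3 - 32.5) = 227304.90 BTU/hr

227304.90 BTU/hr


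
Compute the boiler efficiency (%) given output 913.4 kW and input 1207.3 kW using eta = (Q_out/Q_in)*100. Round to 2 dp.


eta = (913.4/1207.3)*100 = 75.66 %

75.66 %


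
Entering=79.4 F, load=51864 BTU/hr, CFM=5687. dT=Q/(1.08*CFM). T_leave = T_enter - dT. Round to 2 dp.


dT = 51864/(1.08*5687) = 8.4442
T_leave = 79.4 - 8.4442 = 70.96 F

70.96 F


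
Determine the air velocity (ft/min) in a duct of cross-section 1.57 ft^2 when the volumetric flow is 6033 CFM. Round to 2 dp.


V = 6033 / 1.57 = 3842.68 ft/min

3842.68 ft/min


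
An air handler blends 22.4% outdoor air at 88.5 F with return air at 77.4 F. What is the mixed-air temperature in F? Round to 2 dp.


T_mix = 77.4 + (22.4/100)*(88.5-77.4) = 79.89 F

79.89 F


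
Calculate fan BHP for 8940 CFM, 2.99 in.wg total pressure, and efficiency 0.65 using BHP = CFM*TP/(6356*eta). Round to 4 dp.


BHP = 8940 * 2.99 / (6356 * 0.65) = 6.4701 hp

6.4701 hp


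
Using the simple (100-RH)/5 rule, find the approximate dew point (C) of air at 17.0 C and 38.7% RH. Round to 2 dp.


Td = 17.0 - (100-38.7)/5 = 4.74 C

4.74 C


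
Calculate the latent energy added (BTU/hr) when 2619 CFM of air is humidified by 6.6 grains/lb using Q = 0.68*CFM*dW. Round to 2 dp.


Q = 0.68 * 2619 * 6.6 = 11754.07 BTU/hr

11754.07 BTU/hr


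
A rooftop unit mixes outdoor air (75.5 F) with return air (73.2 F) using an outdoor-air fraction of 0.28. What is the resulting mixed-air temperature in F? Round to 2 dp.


T_mix = 0.28*75.5 + 0.72*73.2 = 73.84 F

73.84 F


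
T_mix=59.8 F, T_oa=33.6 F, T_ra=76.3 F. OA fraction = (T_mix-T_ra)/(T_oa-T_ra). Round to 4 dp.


frac = (59.8 - 76.3) / (33.6 - 76.3) = 0.3864

0.3864


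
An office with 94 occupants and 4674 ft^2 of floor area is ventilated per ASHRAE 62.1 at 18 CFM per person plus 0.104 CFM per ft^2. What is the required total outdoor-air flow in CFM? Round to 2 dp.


Total = 94*18 + 4674*0.104 = 2178.10 CFM

2178.10 CFM


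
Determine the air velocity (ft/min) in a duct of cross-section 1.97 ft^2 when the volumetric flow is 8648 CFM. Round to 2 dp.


V = 8648 / 1.97 = 4389.85 ft/min

4389.85 ft/min


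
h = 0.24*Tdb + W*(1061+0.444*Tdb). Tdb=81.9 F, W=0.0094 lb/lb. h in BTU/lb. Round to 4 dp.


h = 0.24*81.9 + 0.0094*(1061+0.444*81.9) = 29.9712 BTU/lb

29.9712 BTU/lb


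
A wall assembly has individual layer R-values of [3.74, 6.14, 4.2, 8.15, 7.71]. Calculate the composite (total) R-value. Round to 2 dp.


R_total = 3.74 + 6.14 + 4.2 + 8.15 + 7.71 = 29.94

29.94


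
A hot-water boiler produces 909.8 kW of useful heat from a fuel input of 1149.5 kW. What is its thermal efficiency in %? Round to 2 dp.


eta = (909.8/1149.5)*100 = 79.15 %

79.15 %


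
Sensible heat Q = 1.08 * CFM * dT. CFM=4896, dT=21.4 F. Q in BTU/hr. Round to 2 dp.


Q = 1.08 * 4896 * 21.4 = 113156.35 BTU/hr

113156.35 BTU/hr


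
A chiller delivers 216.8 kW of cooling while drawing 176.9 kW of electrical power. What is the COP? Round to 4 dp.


COP = 216.8 / 176.9 = 1.2256

1.2256


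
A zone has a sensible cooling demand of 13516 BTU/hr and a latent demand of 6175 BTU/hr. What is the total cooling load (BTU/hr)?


Qt = 13516 + 6175 = 19691 BTU/hr

19691 BTU/hr


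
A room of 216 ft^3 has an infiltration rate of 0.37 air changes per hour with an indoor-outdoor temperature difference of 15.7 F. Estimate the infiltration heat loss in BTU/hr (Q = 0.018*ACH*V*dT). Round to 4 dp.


Q = 0.018 * 0.37 * 216 * 15.7 = 22.5854 BTU/hr

22.5854 BTU/hr
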